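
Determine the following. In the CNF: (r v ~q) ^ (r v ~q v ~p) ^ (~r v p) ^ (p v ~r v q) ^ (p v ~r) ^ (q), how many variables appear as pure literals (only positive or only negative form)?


Check each variable for pure literal status:
p: mixed (not pure)
q: mixed (not pure)
r: mixed (not pure)
Pure literal count = 0

0


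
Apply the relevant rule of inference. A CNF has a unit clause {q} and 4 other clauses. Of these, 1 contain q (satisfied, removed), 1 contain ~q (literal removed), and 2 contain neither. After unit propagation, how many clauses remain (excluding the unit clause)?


Satisfied (removed): 1
Shortened (remain): 1
Unchanged (remain): 2
Remaining = 1 + 2 = 3

3


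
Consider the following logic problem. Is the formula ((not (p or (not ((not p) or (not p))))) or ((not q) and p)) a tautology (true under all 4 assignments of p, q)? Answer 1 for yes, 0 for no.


Check all 4 assignments:
p=0, q=0: 1
p=0, q=1: 1
p=1, q=0: 1
p=1, q=1: 0
Satisfying count = 3/4.
Tautology iff count = 4: no.

0


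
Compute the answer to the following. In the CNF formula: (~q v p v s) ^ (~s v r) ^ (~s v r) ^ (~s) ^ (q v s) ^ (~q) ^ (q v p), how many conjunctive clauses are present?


A CNF formula is a conjunction of clauses.
Clauses are separated by ^.
Counting the conjuncts: 7 clauses.

7


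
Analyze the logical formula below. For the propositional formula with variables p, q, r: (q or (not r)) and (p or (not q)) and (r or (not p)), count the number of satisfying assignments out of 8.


Evaluate all 8 assignments for p, q, r:
p=0, q=0, r=0: 1
p=0, q=0, r=1: 0
p=0, q=1, r=0: 0
p=0, q=1, r=1: 0
p=1, q=0, r=0: 0
p=1, q=0, r=1: 0
p=1, q=1, r=0: 0
p=1, q=1, r=1: 1
Satisfying count = 2

2


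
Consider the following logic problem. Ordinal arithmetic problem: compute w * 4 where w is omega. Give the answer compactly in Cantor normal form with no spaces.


Compute w * 4.
Ordinal * is associative and left-distributive over +, but NOT commutative; for finite n>1, n*w = w but w*n stays w*n.
w * 4 means 4 copies of w concatenated: w*4.
Result = w*4

w*4


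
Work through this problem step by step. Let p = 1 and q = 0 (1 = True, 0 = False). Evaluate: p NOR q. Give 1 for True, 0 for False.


p = 1, q = 0
Operation: p NOR q
Evaluate: 1 NOR 0 = 0

0


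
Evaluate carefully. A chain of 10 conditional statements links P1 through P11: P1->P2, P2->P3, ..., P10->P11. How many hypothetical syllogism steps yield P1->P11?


With 10 implications in a chain connecting 11 propositions:
P1->P2, P2->P3, ..., P10->P11
Steps needed = (number of implications) - 1 = 10 - 1 = 9

9


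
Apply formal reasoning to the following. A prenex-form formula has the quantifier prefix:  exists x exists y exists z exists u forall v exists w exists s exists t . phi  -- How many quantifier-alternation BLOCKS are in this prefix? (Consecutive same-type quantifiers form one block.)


Quantifier-type sequence: E E E E A E E E  (A=forall, E=exists)
Group into maximal same-type runs:
  Ex4 | Ax1 | Ex3
Number of blocks = 3

3


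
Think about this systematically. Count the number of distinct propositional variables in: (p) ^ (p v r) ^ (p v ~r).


Identify each variable that appears in the formula.
Variables found: p, r
Count = 2

2


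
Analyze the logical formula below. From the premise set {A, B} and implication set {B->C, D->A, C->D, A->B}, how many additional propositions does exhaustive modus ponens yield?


Initial facts: {A, B}
Apply modus ponens to closure:
  B and B->C  =>  C
  C and C->D  =>  D
Final known: {A, B, C, D}
New propositions: {C, D}
Count = 2

2


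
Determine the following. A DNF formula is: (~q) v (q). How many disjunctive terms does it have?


A DNF formula is a disjunction of terms (conjunctions).
Terms are separated by v.
Counting the disjuncts: 2 terms.

2


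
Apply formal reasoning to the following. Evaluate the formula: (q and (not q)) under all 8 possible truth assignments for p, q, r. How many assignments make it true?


Check all 8 assignments:
p=0, q=0, r=0: 0
p=0, q=0, r=1: 0
p=0, q=1, r=0: 0
p=0, q=1, r=1: 0
p=1, q=0, r=0: 0
p=1, q=0, r=1: 0
p=1, q=1, r=0: 0
p=1, q=1, r=1: 0
Count of True = 0

0


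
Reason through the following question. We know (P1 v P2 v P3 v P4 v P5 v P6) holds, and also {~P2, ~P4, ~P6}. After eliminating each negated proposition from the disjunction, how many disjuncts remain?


Original disjuncts (6): P1, P2, P3, P4, P5, P6
Negated (eliminate): ~P2, ~P4, ~P6
Remaining disjuncts: P1, P3, P5
Count = 6 - 3 = 3

3


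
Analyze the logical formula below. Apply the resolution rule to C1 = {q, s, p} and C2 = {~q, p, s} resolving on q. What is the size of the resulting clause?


Remove q from C1 and ~q from C2.
C1 remainder: {s, p}
C2 remainder: {p, s}
Union (resolvent): {p, s}
Resolvent has 2 literal(s).

2


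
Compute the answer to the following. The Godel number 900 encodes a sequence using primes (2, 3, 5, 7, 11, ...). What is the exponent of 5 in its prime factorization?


Factorize 900 by dividing by 5 repeatedly.
Division steps: 5 divides 900 exactly 2 time(s).
Exponent of 5 = 2

2


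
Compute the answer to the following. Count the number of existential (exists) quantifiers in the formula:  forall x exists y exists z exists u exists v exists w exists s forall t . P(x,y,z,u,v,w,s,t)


Quantifier prefix: forall x exists y exists z exists u exists v exists w exists s forall t
Mark each quantifier type:
  U E E E E E E U
Universal count = 2, Existential count = 6
Asked for existential (exists) quantifiers: 6

6


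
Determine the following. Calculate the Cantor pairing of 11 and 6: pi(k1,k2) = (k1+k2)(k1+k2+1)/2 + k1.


k1 + k2 = 17
(k1+k2)(k1+k2+1)/2 = 17 * 18 / 2 = 153
pi = 153 + 11 = 164

164


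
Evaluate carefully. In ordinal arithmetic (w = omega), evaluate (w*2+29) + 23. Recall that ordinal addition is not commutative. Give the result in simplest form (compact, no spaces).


Compute (w*2+29) + 23.
Ordinal + is associative but NOT commutative; for finite n>0, n + w = w but w + n stays w+n.
By associativity: (w*2+29) + 23 = w*2 + (29+23) = w*2+52.
Result = w*2+52

w*2+52


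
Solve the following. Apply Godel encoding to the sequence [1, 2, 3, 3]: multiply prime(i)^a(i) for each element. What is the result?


Encode each element as an exponent of the corresponding prime:
  2^1 = 2
  3^2 = 9
  5^3 = 125
  7^3 = 343
Product = 2 * 9 * 125 * 343 = 771750

771750


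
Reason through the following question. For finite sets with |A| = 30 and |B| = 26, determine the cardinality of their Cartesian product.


The Cartesian product A x B contains all ordered pairs (a, b).
|A x B| = |A| * |B| = 30 * 26 = 780

780


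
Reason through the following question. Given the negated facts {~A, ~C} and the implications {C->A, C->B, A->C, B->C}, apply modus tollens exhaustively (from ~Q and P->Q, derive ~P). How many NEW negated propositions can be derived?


Initial negated facts: {~A, ~C}
Apply modus tollens to closure:
  ~C and B->C  =>  ~B
Final negated: {~A, ~B, ~C}
New negations: {~B}
Count = 1

1


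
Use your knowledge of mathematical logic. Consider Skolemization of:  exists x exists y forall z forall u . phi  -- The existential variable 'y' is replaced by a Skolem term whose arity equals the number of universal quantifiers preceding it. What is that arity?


Quantifier prefix: exists x exists y forall z forall u
'y' is existentially quantified at position 2.
No universal quantifiers precede it.
Skolem function arity = 0 (a Skolem constant)

0


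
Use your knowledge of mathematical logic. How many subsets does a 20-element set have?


The power set of a set with n elements has 2^n elements.
|P(S)| = 2^20 = 1048576

1048576


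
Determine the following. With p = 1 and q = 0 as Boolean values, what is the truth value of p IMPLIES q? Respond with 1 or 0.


p = 1, q = 0
Operation: p IMPLIES q
Evaluate: 1 IMPLIES 0 = 0

0


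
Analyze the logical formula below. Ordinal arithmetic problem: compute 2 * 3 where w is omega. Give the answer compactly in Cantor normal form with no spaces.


Compute 2 * 3.
Ordinal * is associative and left-distributive over +, but NOT commutative; for finite n>1, n*w = w but w*n stays w*n.
Both finite; ordinal * agrees with natural *: 2 * 3 = 6.
Result = 6

6


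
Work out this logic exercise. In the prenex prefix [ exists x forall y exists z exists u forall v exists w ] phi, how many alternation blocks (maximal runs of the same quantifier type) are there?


Quantifier-type sequence: E A E E A E  (A=forall, E=exists)
Group into maximal same-type runs:
  Ex1 | Ax1 | Ex2 | Ax1 | Ex1
Number of blocks = 5

5


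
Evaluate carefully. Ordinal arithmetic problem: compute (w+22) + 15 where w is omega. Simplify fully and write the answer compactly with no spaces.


Compute (w+22) + 15.
Ordinal + is associative but NOT commutative; for finite n>0, n + w = w but w + n stays w+n.
By associativity: (w+22) + 15 = w + (22+15) = w+37.
Result = w+37

w+37


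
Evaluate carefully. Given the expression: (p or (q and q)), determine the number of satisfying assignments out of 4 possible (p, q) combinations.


Check all 4 assignments:
p=0, q=0: 0
p=0, q=1: 1
p=1, q=0: 1
p=1, q=1: 1
Count of True = 3

3


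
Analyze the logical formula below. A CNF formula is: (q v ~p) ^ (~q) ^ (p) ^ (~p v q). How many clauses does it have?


A CNF formula is a conjunction of clauses.
Clauses are separated by ^.
Counting the conjuncts: 4 clauses.

4


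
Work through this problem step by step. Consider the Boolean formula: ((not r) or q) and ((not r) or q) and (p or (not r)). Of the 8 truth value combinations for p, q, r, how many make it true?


Evaluate all 8 assignments for p, q, r:
p=0, q=0, r=0: 1
p=0, q=0, r=1: 0
p=0, q=1, r=0: 1
p=0, q=1, r=1: 0
p=1, q=0, r=0: 1
p=1, q=0, r=1: 0
p=1, q=1, r=0: 1
p=1, q=1, r=1: 1
Satisfying count = 5

5


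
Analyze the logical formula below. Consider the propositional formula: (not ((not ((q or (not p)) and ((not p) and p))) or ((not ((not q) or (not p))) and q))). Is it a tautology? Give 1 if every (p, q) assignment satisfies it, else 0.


Check all 4 assignments:
p=0, q=0: 0
p=0, q=1: 0
p=1, q=0: 0
p=1, q=1: 0
Satisfying count = 0/4.
Tautology iff count = 4: no.

0


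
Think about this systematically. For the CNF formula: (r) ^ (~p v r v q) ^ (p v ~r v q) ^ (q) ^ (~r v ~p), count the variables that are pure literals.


Check each variable for pure literal status:
p: mixed (not pure)
q: pure positive
r: mixed (not pure)
Pure literal count = 1

1


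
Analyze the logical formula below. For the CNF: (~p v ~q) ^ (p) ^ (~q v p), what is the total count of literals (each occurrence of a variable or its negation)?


Counting literals in each clause:
Clause 1: 2 literal(s)
Clause 2: 1 literal(s)
Clause 3: 2 literal(s)
Total = 5

5


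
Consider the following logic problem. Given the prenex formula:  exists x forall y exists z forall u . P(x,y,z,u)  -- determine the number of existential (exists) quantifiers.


Quantifier prefix: exists x forall y exists z forall u
Mark each quantifier type:
  E U E U
Universal count = 2, Existential count = 2
Asked for existential (exists) quantifiers: 2

2


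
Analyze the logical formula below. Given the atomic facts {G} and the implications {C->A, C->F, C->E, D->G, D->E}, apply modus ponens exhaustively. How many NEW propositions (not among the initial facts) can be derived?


Initial facts: {G}
Apply modus ponens to closure:
  (no implication fires)
Final known: {G}
New propositions: {(none)}
Count = 0

0


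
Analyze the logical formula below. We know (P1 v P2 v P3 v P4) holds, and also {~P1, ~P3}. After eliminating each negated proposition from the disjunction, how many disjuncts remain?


Original disjuncts (4): P1, P2, P3, P4
Negated (eliminate): ~P1, ~P3
Remaining disjuncts: P2, P4
Count = 4 - 2 = 2

2


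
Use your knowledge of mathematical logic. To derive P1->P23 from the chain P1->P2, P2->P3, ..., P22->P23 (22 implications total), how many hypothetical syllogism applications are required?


With 22 implications in a chain connecting 23 propositions:
P1->P2, P2->P3, ..., P22->P23
Steps needed = (number of implications) - 1 = 22 - 1 = 21

21


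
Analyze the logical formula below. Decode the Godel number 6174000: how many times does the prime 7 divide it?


Factorize 6174000 by dividing by 7 repeatedly.
Division steps: 7 divides 6174000 exactly 3 time(s).
Exponent of 7 = 3

3


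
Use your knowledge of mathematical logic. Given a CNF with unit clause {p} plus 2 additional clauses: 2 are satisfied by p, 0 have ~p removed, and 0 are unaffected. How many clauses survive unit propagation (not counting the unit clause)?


Satisfied (removed): 2
Shortened (remain): 0
Unchanged (remain): 0
Remaining = 0 + 0 = 0

0


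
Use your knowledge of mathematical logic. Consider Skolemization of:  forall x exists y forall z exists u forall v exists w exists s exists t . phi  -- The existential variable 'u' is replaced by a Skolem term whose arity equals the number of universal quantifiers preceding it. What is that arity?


Quantifier prefix: forall x exists y forall z exists u forall v exists w exists s exists t
'u' is existentially quantified at position 4.
Universal variables preceding it: x, z
Skolem function arity = 2

2


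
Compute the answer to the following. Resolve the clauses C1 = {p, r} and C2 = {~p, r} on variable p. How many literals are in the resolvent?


Remove p from C1 and ~p from C2.
C1 remainder: {r}
C2 remainder: {r}
Union (resolvent): {r}
Resolvent has 1 literal(s).

1


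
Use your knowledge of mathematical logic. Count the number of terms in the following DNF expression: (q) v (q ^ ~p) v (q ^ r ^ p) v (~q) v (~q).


A DNF formula is a disjunction of terms (conjunctions).
Terms are separated by v.
Counting the disjuncts: 5 terms.

5


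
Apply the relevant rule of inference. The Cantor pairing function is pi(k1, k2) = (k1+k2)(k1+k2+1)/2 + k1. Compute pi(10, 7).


k1 + k2 = 17
(k1+k2)(k1+k2+1)/2 = 17 * 18 / 2 = 153
pi = 153 + 10 = 163

163


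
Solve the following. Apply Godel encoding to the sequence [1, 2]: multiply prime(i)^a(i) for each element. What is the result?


Encode each element as an exponent of the corresponding prime:
  2^1 = 2
  3^2 = 9
Product = 2 * 9 = 18

18


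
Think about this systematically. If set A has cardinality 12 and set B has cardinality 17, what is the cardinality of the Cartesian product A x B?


The Cartesian product A x B contains all ordered pairs (a, b).
|A x B| = |A| * |B| = 12 * 17 = 204

204


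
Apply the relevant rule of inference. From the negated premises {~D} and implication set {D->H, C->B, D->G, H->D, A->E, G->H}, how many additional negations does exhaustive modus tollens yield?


Initial negated facts: {~D}
Apply modus tollens to closure:
  ~D and H->D  =>  ~H
  ~H and G->H  =>  ~G
Final negated: {~D, ~G, ~H}
New negations: {~G, ~H}
Count = 2

2


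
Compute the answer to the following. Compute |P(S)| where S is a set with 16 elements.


The power set of a set with n elements has 2^n elements.
|P(S)| = 2^16 = 65536

65536


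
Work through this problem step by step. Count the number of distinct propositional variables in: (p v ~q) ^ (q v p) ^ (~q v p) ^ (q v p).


Identify each variable that appears in the formula.
Variables found: p, q
Count = 2

2


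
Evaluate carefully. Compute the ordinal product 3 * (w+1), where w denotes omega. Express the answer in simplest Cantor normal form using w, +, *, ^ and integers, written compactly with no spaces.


Compute 3 * (w+1).
Ordinal * is associative and left-distributive over +, but NOT commutative; for finite n>1, n*w = w but w*n stays w*n.
By left-distributivity: 3 * (w+1) = 3*w + 3*1 = w + 3 = w+3.
Result = w+3

w+3


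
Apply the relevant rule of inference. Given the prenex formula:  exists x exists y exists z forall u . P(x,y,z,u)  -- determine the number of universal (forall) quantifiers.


Quantifier prefix: exists x exists y exists z forall u
Mark each quantifier type:
  E E E U
Universal count = 1, Existential count = 3
Asked for universal (forall) quantifiers: 1

1


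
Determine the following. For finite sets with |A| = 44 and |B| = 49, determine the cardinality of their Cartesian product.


The Cartesian product A x B contains all ordered pairs (a, b).
|A x B| = |A| * |B| = 44 * 49 = 2156

2156


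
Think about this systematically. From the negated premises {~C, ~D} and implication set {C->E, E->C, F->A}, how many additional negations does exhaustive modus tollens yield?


Initial negated facts: {~C, ~D}
Apply modus tollens to closure:
  ~C and E->C  =>  ~E
Final negated: {~C, ~D, ~E}
New negations: {~E}
Count = 1

1


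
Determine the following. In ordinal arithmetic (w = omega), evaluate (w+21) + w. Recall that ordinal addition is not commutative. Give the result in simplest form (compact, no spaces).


Compute (w+21) + w.
Ordinal + is associative but NOT commutative; for finite n>0, n + w = w but w + n stays w+n.
(w+21) + w = w + (21+w) = w + w = w*2 (the finite tail 21 is absorbed by the right w).
Result = w*2

w*2


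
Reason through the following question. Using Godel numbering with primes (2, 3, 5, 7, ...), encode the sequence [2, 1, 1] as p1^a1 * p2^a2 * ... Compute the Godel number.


Encode each element as an exponent of the corresponding prime:
  2^2 = 4
  3^1 = 3
  5^1 = 5
Product = 4 * 3 * 5 = 60

60


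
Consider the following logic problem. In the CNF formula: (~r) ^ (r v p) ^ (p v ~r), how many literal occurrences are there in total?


Counting literals in each clause:
Clause 1: 1 literal(s)
Clause 2: 2 literal(s)
Clause 3: 2 literal(s)
Total = 5

5


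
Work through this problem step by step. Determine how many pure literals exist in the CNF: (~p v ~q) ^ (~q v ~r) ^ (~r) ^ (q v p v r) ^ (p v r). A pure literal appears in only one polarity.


Check each variable for pure literal status:
p: mixed (not pure)
q: mixed (not pure)
r: mixed (not pure)
Pure literal count = 0

0


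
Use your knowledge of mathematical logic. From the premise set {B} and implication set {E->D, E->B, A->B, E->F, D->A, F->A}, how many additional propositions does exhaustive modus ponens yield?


Initial facts: {B}
Apply modus ponens to closure:
  (no implication fires)
Final known: {B}
New propositions: {(none)}
Count = 0

0


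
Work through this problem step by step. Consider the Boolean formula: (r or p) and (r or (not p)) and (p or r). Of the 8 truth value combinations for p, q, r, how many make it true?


Evaluate all 8 assignments for p, q, r:
p=0, q=0, r=0: 0
p=0, q=0, r=1: 1
p=0, q=1, r=0: 0
p=0, q=1, r=1: 1
p=1, q=0, r=0: 0
p=1, q=0, r=1: 1
p=1, q=1, r=0: 0
p=1, q=1, r=1: 1
Satisfying count = 4

4


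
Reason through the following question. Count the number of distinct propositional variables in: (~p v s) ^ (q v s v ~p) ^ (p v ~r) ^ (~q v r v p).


Identify each variable that appears in the formula.
Variables found: p, q, r, s
Count = 4

4


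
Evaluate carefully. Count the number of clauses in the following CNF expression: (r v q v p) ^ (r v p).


A CNF formula is a conjunction of clauses.
Clauses are separated by ^.
Counting the conjuncts: 2 clauses.

2


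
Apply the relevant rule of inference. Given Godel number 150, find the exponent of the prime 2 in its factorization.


Factorize 150 by dividing by 2 repeatedly.
Division steps: 2 divides 150 exactly 1 time(s).
Exponent of 2 = 1

1


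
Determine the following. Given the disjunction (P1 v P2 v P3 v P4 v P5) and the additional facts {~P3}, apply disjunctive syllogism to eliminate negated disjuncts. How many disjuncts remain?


Original disjuncts (5): P1, P2, P3, P4, P5
Negated (eliminate): ~P3
Remaining disjuncts: P1, P2, P4, P5
Count = 5 - 1 = 4

4


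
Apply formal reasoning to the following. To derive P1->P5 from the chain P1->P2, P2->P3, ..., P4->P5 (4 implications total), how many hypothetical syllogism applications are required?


With 4 implications in a chain connecting 5 propositions:
P1->P2, P2->P3, ..., P4->P5
Steps needed = (number of implications) - 1 = 4 - 1 = 3

3


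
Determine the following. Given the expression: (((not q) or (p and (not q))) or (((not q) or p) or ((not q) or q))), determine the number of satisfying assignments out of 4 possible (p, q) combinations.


Check all 4 assignments:
p=0, q=0: 1
p=0, q=1: 1
p=1, q=0: 1
p=1, q=1: 1
Count of True = 4

4


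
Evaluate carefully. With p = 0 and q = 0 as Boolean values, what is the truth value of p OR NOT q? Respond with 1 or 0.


p = 0, q = 0
Operation: p OR NOT q
Evaluate: 0 OR NOT 0 = 1

1


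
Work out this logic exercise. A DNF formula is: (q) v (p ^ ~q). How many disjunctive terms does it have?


A DNF formula is a disjunction of terms (conjunctions).
Terms are separated by v.
Counting the disjuncts: 2 terms.

2


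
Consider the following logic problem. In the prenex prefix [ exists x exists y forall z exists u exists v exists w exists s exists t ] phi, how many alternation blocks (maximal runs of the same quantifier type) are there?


Quantifier-type sequence: E E A E E E E E  (A=forall, E=exists)
Group into maximal same-type runs:
  Ex2 | Ax1 | Ex5
Number of blocks = 3

3


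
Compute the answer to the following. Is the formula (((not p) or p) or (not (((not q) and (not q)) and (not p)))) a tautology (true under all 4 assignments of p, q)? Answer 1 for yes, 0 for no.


Check all 4 assignments:
p=0, q=0: 1
p=0, q=1: 1
p=1, q=0: 1
p=1, q=1: 1
Satisfying count = 4/4.
Tautology iff count = 4: yes.

1


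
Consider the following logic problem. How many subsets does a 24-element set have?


The power set of a set with n elements has 2^n elements.
|P(S)| = 2^24 = 16777216

16777216


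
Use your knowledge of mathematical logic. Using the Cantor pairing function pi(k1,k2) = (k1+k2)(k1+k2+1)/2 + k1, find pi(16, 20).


k1 + k2 = 36
(k1+k2)(k1+k2+1)/2 = 36 * 37 / 2 = 666
pi = 666 + 16 = 682

682


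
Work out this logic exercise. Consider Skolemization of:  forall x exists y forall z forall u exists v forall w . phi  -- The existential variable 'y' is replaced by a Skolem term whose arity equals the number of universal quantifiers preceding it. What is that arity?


Quantifier prefix: forall x exists y forall z forall u exists v forall w
'y' is existentially quantified at position 2.
Universal variables preceding it: x
Skolem function arity = 1

1


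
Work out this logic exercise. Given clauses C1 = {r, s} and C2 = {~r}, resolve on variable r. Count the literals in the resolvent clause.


Remove r from C1 and ~r from C2.
C1 remainder: {s}
C2 remainder: {}
Union (resolvent): {s}
Resolvent has 1 literal(s).

1


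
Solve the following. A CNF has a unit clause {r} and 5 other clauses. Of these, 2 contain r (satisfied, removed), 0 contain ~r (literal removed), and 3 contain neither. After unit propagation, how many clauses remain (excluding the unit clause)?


Satisfied (removed): 2
Shortened (remain): 0
Unchanged (remain): 3
Remaining = 0 + 3 = 3

3


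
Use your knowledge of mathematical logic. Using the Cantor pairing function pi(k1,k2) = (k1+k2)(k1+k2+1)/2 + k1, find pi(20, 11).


k1 + k2 = 31
(k1+k2)(k1+k2+1)/2 = 31 * 32 / 2 = 496
pi = 496 + 20 = 516

516


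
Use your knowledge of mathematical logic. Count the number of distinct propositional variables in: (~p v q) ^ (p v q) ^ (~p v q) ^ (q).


Identify each variable that appears in the formula.
Variables found: p, q
Count = 2

2


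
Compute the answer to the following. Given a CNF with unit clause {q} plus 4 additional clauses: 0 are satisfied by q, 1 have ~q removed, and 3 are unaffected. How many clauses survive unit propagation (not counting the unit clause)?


Satisfied (removed): 0
Shortened (remain): 1
Unchanged (remain): 3
Remaining = 1 + 3 = 4

4


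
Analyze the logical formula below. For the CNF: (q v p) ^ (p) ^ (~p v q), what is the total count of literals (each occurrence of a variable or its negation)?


Counting literals in each clause:
Clause 1: 2 literal(s)
Clause 2: 1 literal(s)
Clause 3: 2 literal(s)
Total = 5

5


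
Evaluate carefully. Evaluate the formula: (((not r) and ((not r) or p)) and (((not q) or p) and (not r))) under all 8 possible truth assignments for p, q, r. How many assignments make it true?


Check all 8 assignments:
p=0, q=0, r=0: 1
p=0, q=0, r=1: 0
p=0, q=1, r=0: 0
p=0, q=1, r=1: 0
p=1, q=0, r=0: 1
p=1, q=0, r=1: 0
p=1, q=1, r=0: 1
p=1, q=1, r=1: 0
Count of True = 3

3


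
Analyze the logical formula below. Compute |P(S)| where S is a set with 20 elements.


The power set of a set with n elements has 2^n elements.
|P(S)| = 2^20 = 1048576

1048576


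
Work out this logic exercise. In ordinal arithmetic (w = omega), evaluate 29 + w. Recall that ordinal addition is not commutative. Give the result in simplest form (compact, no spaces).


Compute 29 + w.
Ordinal + is associative but NOT commutative; for finite n>0, n + w = w but w + n stays w+n.
Any finite left addend is absorbed by w on the right: 29 + w = w.
Result = w

w


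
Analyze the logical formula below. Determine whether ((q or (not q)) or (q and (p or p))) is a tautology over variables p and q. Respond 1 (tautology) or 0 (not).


Check all 4 assignments:
p=0, q=0: 1
p=0, q=1: 1
p=1, q=0: 1
p=1, q=1: 1
Satisfying count = 4/4.
Tautology iff count = 4: yes.

1


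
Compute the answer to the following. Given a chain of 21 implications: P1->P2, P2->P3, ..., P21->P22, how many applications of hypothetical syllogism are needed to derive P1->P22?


With 21 implications in a chain connecting 22 propositions:
P1->P2, P2->P3, ..., P21->P22
Steps needed = (number of implications) - 1 = 21 - 1 = 20

20


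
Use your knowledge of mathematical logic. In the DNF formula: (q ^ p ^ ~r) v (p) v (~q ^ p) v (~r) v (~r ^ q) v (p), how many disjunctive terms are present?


A DNF formula is a disjunction of terms (conjunctions).
Terms are separated by v.
Counting the disjuncts: 6 terms.

6


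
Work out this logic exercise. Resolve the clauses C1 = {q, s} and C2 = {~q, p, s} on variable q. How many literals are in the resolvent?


Remove q from C1 and ~q from C2.
C1 remainder: {s}
C2 remainder: {p, s}
Union (resolvent): {p, s}
Resolvent has 2 literal(s).

2


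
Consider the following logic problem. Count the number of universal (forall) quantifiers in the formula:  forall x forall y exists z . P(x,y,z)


Quantifier prefix: forall x forall y exists z
Mark each quantifier type:
  U U E
Universal count = 2, Existential count = 1
Asked for universal (forall) quantifiers: 2

2


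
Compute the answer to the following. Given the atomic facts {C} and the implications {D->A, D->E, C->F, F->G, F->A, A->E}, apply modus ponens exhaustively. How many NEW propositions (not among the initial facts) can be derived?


Initial facts: {C}
Apply modus ponens to closure:
  C and C->F  =>  F
  F and F->G  =>  G
  F and F->A  =>  A
  A and A->E  =>  E
Final known: {A, C, E, F, G}
New propositions: {A, E, F, G}
Count = 4

4


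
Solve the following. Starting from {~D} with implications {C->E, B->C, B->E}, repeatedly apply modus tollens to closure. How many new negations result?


Initial negated facts: {~D}
Apply modus tollens to closure:
  (no implication fires)
Final negated: {~D}
New negations: {(none)}
Count = 0

0


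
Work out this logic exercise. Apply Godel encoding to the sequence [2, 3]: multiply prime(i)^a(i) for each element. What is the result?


Encode each element as an exponent of the corresponding prime:
  2^2 = 4
  3^3 = 27
Product = 4 * 27 = 108

108


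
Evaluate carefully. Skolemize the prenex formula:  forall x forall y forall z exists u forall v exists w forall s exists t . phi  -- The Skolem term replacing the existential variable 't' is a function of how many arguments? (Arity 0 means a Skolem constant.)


Quantifier prefix: forall x forall y forall z exists u forall v exists w forall s exists t
't' is existentially quantified at position 8.
Universal variables preceding it: x, y, z, v, s
Skolem function arity = 5

5


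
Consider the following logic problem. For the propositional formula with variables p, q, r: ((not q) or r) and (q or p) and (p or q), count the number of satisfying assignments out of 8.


Evaluate all 8 assignments for p, q, r:
p=0, q=0, r=0: 0
p=0, q=0, r=1: 0
p=0, q=1, r=0: 0
p=0, q=1, r=1: 1
p=1, q=0, r=0: 1
p=1, q=0, r=1: 1
p=1, q=1, r=0: 0
p=1, q=1, r=1: 1
Satisfying count = 4

4


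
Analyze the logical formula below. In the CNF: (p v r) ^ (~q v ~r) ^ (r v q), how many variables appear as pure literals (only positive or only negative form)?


Check each variable for pure literal status:
p: pure positive
q: mixed (not pure)
r: mixed (not pure)
Pure literal count = 1

1


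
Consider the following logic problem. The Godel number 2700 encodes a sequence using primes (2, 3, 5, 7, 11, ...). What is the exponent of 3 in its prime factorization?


Factorize 2700 by dividing by 3 repeatedly.
Division steps: 3 divides 2700 exactly 3 time(s).
Exponent of 3 = 3

3


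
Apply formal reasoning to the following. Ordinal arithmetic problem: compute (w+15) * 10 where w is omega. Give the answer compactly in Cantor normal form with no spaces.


Compute (w+15) * 10.
Ordinal * is associative and left-distributive over +, but NOT commutative; for finite n>1, n*w = w but w*n stays w*n.
(w+15) * 10 = (w+15) repeated 10 times. Each intermediate +15 is absorbed by the following w; only the last survives: w*10+15.
Result = w*10+15

w*10+15


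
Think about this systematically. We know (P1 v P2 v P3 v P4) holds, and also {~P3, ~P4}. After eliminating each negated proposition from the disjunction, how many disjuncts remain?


Original disjuncts (4): P1, P2, P3, P4
Negated (eliminate): ~P3, ~P4
Remaining disjuncts: P1, P2
Count = 4 - 2 = 2

2


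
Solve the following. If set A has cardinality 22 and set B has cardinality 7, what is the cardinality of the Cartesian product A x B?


The Cartesian product A x B contains all ordered pairs (a, b).
|A x B| = |A| * |B| = 22 * 7 = 154

154


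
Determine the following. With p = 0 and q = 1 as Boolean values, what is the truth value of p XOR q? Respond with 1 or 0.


p = 0, q = 1
Operation: p XOR q
Evaluate: 0 XOR 1 = 1

1


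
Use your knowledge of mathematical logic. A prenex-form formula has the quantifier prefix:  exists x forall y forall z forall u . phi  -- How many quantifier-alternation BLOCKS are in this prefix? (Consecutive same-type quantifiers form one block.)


Quantifier-type sequence: E A A A  (A=forall, E=exists)
Group into maximal same-type runs:
  Ex1 | Ax3
Number of blocks = 2

2


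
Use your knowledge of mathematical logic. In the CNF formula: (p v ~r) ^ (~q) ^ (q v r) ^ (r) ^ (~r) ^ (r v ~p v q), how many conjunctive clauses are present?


A CNF formula is a conjunction of clauses.
Clauses are separated by ^.
Counting the conjuncts: 6 clauses.

6


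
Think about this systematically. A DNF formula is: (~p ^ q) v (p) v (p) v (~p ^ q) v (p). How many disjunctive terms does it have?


A DNF formula is a disjunction of terms (conjunctions).
Terms are separated by v.
Counting the disjuncts: 5 terms.

5


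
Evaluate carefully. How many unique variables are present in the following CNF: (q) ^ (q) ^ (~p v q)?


Identify each variable that appears in the formula.
Variables found: p, q
Count = 2

2


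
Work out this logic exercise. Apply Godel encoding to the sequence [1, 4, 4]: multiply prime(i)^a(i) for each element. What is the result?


Encode each element as an exponent of the corresponding prime:
  2^1 = 2
  3^4 = 81
  5^4 = 625
Product = 2 * 81 * 625 = 101250

101250


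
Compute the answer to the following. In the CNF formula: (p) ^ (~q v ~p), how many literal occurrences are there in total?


Counting literals in each clause:
Clause 1: 1 literal(s)
Clause 2: 2 literal(s)
Total = 3

3


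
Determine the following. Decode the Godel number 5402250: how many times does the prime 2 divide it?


Factorize 5402250 by dividing by 2 repeatedly.
Division steps: 2 divides 5402250 exactly 1 time(s).
Exponent of 2 = 1

1


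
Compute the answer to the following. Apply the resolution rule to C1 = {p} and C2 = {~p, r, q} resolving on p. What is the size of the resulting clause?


Remove p from C1 and ~p from C2.
C1 remainder: {}
C2 remainder: {r, q}
Union (resolvent): {q, r}
Resolvent has 2 literal(s).

2


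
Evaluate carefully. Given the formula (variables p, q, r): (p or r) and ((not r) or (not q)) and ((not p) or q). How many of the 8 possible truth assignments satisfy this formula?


Evaluate all 8 assignments for p, q, r:
p=0, q=0, r=0: 0
p=0, q=0, r=1: 1
p=0, q=1, r=0: 0
p=0, q=1, r=1: 0
p=1, q=0, r=0: 0
p=1, q=0, r=1: 0
p=1, q=1, r=0: 1
p=1, q=1, r=1: 0
Satisfying count = 2

2


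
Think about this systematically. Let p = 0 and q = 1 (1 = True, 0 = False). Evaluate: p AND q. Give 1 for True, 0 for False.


p = 0, q = 1
Operation: p AND q
Evaluate: 0 AND 1 = 0

0


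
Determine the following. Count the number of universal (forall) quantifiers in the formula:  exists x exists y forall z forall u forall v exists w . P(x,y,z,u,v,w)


Quantifier prefix: exists x exists y forall z forall u forall v exists w
Mark each quantifier type:
  E E U U U E
Universal count = 3, Existential count = 3
Asked for universal (forall) quantifiers: 3

3


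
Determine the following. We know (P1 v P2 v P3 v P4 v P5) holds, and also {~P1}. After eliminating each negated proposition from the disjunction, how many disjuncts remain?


Original disjuncts (5): P1, P2, P3, P4, P5
Negated (eliminate): ~P1
Remaining disjuncts: P2, P3, P4, P5
Count = 5 - 1 = 4

4


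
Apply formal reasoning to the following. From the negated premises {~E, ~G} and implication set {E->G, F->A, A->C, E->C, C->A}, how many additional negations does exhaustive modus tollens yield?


Initial negated facts: {~E, ~G}
Apply modus tollens to closure:
  (no implication fires)
Final negated: {~E, ~G}
New negations: {(none)}
Count = 0

0


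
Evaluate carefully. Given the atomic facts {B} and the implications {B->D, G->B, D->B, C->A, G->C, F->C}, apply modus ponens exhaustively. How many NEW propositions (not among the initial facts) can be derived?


Initial facts: {B}
Apply modus ponens to closure:
  B and B->D  =>  D
Final known: {B, D}
New propositions: {D}
Count = 1

1


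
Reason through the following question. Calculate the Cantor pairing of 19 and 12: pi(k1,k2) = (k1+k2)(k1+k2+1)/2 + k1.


k1 + k2 = 31
(k1+k2)(k1+k2+1)/2 = 31 * 32 / 2 = 496
pi = 496 + 19 = 515

515


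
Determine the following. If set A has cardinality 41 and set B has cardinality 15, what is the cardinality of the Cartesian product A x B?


The Cartesian product A x B contains all ordered pairs (a, b).
|A x B| = |A| * |B| = 41 * 15 = 615

615


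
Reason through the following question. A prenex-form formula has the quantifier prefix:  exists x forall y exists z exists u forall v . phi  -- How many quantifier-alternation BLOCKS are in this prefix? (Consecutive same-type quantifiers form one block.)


Quantifier-type sequence: E A E E A  (A=forall, E=exists)
Group into maximal same-type runs:
  Ex1 | Ax1 | Ex2 | Ax1
Number of blocks = 4

4


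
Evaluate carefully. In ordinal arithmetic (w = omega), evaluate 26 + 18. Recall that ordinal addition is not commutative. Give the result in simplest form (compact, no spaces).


Compute 26 + 18.
Ordinal + is associative but NOT commutative; for finite n>0, n + w = w but w + n stays w+n.
Both operands finite; ordinal + agrees with natural +: 26 + 18 = 44.
Result = 44

44


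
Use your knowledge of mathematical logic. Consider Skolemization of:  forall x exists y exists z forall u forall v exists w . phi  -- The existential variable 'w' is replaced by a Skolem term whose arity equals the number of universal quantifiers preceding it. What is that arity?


Quantifier prefix: forall x exists y exists z forall u forall v exists w
'w' is existentially quantified at position 6.
Universal variables preceding it: x, u, v
Skolem function arity = 3

3


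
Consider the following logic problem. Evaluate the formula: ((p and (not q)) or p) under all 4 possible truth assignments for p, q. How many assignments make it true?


Check all 4 assignments:
p=0, q=0: 0
p=0, q=1: 0
p=1, q=0: 1
p=1, q=1: 1
Count of True = 2

2


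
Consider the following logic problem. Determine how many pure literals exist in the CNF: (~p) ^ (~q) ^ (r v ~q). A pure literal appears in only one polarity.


Check each variable for pure literal status:
p: pure negative
q: pure negative
r: pure positive
Pure literal count = 3

3


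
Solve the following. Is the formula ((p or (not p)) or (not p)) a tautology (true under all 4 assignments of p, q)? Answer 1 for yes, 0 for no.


Check all 4 assignments:
p=0, q=0: 1
p=0, q=1: 1
p=1, q=0: 1
p=1, q=1: 1
Satisfying count = 4/4.
Tautology iff count = 4: yes.

1


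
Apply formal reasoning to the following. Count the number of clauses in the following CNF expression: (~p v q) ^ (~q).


A CNF formula is a conjunction of clauses.
Clauses are separated by ^.
Counting the conjuncts: 2 clauses.

2


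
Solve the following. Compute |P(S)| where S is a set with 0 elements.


The power set of a set with n elements has 2^n elements.
|P(S)| = 2^0 = 1

1


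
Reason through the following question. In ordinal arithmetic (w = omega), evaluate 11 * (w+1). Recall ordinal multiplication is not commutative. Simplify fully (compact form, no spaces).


Compute 11 * (w+1).
Ordinal * is associative and left-distributive over +, but NOT commutative; for finite n>1, n*w = w but w*n stays w*n.
By left-distributivity: 11 * (w+1) = 11*w + 11*1 = w + 11 = w+11.
Result = w+11

w+11


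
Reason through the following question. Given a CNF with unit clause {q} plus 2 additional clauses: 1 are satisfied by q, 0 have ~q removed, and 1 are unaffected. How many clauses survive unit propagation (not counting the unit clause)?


Satisfied (removed): 1
Shortened (remain): 0
Unchanged (remain): 1
Remaining = 0 + 1 = 1

1


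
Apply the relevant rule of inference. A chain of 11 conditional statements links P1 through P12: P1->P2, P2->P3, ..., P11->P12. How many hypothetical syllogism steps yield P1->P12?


With 11 implications in a chain connecting 12 propositions:
P1->P2, P2->P3, ..., P11->P12
Steps needed = (number of implications) - 1 = 11 - 1 = 10

10


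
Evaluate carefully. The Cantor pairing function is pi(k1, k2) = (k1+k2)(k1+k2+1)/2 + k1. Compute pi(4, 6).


k1 + k2 = 10
(k1+k2)(k1+k2+1)/2 = 10 * 11 / 2 = 55
pi = 55 + 4 = 59

59


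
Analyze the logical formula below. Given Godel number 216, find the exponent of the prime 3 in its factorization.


Factorize 216 by dividing by 3 repeatedly.
Division steps: 3 divides 216 exactly 3 time(s).
Exponent of 3 = 3

3


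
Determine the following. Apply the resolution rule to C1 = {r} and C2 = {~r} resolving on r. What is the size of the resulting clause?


Remove r from C1 and ~r from C2.
C1 remainder: {}
C2 remainder: {}
Union (resolvent): {} (empty clause)
Resolvent has 0 literal(s).

0


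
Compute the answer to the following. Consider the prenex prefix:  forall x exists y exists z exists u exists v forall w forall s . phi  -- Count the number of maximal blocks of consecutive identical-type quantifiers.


Quantifier-type sequence: A E E E E A A  (A=forall, E=exists)
Group into maximal same-type runs:
  Ax1 | Ex4 | Ax2
Number of blocks = 3

3


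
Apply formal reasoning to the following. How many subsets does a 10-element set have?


The power set of a set with n elements has 2^n elements.
|P(S)| = 2^10 = 1024

1024
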